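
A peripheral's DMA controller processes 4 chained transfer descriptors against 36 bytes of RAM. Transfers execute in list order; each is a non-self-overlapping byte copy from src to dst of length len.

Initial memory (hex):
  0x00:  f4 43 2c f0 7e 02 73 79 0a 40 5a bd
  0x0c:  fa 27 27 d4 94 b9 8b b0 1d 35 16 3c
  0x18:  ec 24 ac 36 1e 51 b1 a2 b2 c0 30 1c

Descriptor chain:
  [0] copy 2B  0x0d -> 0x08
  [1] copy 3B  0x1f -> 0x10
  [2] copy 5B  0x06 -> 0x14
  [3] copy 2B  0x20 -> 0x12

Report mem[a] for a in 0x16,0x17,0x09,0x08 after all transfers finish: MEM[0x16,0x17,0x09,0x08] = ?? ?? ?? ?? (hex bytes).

MEM[0x16,0x17,0x09,0x08] = 27 27 27 27

  after D0: wrote 2B at 0x08 = 2727
  after D1: wrote 3B at 0x10 = a2b2c0
  after D2: wrote 5B at 0x14 = 737927275a
  after D3: wrote 2B at 0x12 = b2c0
query mem[0x16]=0x27, mem[0x17]=0x27, mem[0x09]=0x27, mem[0x08]=0x27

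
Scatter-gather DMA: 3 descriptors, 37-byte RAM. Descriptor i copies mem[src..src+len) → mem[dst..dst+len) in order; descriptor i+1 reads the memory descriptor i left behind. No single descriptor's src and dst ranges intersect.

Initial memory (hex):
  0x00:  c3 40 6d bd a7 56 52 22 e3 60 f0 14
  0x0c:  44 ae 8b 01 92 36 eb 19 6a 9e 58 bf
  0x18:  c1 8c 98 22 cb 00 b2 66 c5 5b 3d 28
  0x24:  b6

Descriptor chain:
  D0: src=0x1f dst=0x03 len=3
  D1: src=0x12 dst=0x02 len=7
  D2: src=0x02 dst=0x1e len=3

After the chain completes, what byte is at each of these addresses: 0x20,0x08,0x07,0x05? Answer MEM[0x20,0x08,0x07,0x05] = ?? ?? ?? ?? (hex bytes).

MEM[0x20,0x08,0x07,0x05] = 6a c1 bf 9e

D0: mem[0x03..0x05] <- [66 c5 5b]
D1: mem[0x02..0x08] <- [eb 19 6a 9e 58 bf c1]
D2: mem[0x1e..0x20] <- [eb 19 6a]
query mem[0x20]=0x6a, mem[0x08]=0xc1, mem[0x07]=0xbf, mem[0x05]=0x9e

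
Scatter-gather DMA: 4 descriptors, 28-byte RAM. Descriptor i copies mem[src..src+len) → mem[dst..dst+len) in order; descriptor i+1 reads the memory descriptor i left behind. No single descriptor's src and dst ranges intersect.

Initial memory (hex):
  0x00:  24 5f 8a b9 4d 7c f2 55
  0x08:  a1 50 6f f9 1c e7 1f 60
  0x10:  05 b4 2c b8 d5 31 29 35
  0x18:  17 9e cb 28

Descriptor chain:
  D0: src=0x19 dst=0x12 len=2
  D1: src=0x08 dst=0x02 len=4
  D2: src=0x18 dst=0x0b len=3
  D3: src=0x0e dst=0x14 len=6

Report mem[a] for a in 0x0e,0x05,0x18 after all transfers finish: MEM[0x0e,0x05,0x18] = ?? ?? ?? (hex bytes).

#0 dst[0x12+2] := {0x9e,0xcb}
#1 dst[0x02+4] := {0xa1,0x50,0x6f,0xf9}
#2 dst[0x0b+3] := {0x17,0x9e,0xcb}
#3 dst[0x14+6] := {0x1f,0x60,0x05,0xb4,0x9e,0xcb}
query mem[0x0e]=0x1f, mem[0x05]=0xf9, mem[0x18]=0x9e

MEM[0x0e,0x05,0x18] = 1f f9 9e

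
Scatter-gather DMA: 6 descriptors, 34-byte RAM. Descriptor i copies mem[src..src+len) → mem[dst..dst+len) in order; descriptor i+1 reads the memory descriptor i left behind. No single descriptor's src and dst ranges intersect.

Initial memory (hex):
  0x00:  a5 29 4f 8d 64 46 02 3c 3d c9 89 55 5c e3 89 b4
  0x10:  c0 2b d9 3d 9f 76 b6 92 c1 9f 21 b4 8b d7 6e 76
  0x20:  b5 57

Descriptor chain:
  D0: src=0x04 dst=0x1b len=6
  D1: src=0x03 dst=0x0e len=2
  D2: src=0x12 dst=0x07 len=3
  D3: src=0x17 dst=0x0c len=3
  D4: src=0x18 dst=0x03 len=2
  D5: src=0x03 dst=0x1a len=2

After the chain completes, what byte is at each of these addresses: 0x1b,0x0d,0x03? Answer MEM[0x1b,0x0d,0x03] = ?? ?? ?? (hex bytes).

#0 dst[0x1b+6] := {0x64,0x46,0x02,0x3c,0x3d,0xc9}
#1 dst[0x0e+2] := {0x8d,0x64}
#2 dst[0x07+3] := {0xd9,0x3d,0x9f}
#3 dst[0x0c+3] := {0x92,0xc1,0x9f}
#4 dst[0x03+2] := {0xc1,0x9f}
#5 dst[0x1a+2] := {0xc1,0x9f}
query mem[0x1b]=0x9f, mem[0x0d]=0xc1, mem[0x03]=0xc1

MEM[0x1b,0x0d,0x03] = 9f c1 c1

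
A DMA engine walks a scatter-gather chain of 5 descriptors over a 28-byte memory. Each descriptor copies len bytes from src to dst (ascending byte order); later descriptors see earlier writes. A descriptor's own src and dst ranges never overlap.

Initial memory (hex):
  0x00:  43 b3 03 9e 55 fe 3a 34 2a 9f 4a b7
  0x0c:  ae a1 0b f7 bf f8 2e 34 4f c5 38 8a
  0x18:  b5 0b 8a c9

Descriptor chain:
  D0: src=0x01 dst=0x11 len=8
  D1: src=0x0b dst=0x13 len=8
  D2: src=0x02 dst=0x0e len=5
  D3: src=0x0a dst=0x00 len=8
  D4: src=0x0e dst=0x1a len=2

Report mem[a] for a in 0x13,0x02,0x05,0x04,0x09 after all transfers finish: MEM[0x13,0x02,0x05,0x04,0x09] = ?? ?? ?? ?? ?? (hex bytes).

  after D0: wrote 8B at 0x11 = b3039e55fe3a342a
  after D1: wrote 8B at 0x13 = b7aea10bf7bfb303
  after D2: wrote 5B at 0x0e = 039e55fe3a
  after D3: wrote 8B at 0x00 = 4ab7aea1039e55fe
  after D4: wrote 2B at 0x1a = 039e
query mem[0x13]=0xb7, mem[0x02]=0xae, mem[0x05]=0x9e, mem[0x04]=0x03, mem[0x09]=0x9f

MEM[0x13,0x02,0x05,0x04,0x09] = b7 ae 9e 03 9f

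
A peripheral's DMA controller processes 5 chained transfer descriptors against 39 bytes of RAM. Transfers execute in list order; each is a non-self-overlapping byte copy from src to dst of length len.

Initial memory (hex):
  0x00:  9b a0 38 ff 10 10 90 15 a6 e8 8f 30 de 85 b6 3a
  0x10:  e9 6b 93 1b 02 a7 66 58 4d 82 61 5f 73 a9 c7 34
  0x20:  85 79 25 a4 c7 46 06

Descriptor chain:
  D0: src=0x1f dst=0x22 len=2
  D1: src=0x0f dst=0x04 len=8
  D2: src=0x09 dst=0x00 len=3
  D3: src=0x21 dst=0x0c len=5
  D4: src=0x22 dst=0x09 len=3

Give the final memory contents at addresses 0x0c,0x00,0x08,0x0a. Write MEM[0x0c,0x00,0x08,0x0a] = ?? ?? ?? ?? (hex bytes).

D0: mem[0x22..0x23] <- [34 85]
D1: mem[0x04..0x0b] <- [3a e9 6b 93 1b 02 a7 66]
D2: mem[0x00..0x02] <- [02 a7 66]
D3: mem[0x0c..0x10] <- [79 34 85 c7 46]
D4: mem[0x09..0x0b] <- [34 85 c7]
query mem[0x0c]=0x79, mem[0x00]=0x02, mem[0x08]=0x1b, mem[0x0a]=0x85

MEM[0x0c,0x00,0x08,0x0a] = 79 02 1b 85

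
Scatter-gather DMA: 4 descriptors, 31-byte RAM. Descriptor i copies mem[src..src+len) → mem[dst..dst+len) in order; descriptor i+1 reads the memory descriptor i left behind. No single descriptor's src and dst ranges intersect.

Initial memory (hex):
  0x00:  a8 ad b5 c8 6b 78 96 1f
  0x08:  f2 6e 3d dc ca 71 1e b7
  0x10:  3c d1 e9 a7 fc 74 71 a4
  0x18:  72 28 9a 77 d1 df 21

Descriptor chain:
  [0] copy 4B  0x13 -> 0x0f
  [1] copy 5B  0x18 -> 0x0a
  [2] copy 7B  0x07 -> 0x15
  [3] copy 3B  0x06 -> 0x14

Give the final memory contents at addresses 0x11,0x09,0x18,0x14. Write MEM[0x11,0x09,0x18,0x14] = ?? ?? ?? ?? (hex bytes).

MEM[0x11,0x09,0x18,0x14] = 74 6e 72 96

  after D0: wrote 4B at 0x0f = a7fc7471
  after D1: wrote 5B at 0x0a = 72289a77d1
  after D2: wrote 7B at 0x15 = 1ff26e72289a77
  after D3: wrote 3B at 0x14 = 961ff2
query mem[0x11]=0x74, mem[0x09]=0x6e, mem[0x18]=0x72, mem[0x14]=0x96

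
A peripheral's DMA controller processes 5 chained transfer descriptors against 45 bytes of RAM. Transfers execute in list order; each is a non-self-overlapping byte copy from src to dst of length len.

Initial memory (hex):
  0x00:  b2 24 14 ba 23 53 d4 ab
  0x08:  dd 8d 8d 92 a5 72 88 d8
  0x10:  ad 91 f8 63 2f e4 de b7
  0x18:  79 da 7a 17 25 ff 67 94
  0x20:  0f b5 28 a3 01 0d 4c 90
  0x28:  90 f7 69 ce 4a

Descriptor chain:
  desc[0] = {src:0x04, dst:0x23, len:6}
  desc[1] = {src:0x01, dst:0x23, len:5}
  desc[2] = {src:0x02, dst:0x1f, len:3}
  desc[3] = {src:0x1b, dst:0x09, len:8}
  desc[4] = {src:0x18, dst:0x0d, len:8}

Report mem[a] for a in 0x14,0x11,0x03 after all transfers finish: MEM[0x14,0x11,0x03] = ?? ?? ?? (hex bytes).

[0] 0x04->0x23 len=6 : 23 53 d4 ab dd 8d
[1] 0x01->0x23 len=5 : 24 14 ba 23 53
[2] 0x02->0x1f len=3 : 14 ba 23
[3] 0x1b->0x09 len=8 : 17 25 ff 67 14 ba 23 28
[4] 0x18->0x0d len=8 : 79 da 7a 17 25 ff 67 14
query mem[0x14]=0x14, mem[0x11]=0x25, mem[0x03]=0xba

MEM[0x14,0x11,0x03] = 14 25 ba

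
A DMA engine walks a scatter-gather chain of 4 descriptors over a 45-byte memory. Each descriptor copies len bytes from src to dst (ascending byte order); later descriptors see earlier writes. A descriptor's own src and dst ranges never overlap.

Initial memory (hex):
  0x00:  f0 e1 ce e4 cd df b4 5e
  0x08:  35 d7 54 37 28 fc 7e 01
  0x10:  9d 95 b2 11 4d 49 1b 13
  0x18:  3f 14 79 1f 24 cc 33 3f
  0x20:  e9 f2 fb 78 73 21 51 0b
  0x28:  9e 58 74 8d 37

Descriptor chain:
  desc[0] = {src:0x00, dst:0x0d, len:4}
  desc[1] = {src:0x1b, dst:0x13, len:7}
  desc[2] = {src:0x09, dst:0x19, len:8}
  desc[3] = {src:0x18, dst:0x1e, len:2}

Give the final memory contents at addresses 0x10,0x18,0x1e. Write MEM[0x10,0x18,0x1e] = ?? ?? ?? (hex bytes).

#0 dst[0x0d+4] := {0xf0,0xe1,0xce,0xe4}
#1 dst[0x13+7] := {0x1f,0x24,0xcc,0x33,0x3f,0xe9,0xf2}
#2 dst[0x19+8] := {0xd7,0x54,0x37,0x28,0xf0,0xe1,0xce,0xe4}
#3 dst[0x1e+2] := {0xe9,0xd7}
query mem[0x10]=0xe4, mem[0x18]=0xe9, mem[0x1e]=0xe9

MEM[0x10,0x18,0x1e] = e4 e9 e9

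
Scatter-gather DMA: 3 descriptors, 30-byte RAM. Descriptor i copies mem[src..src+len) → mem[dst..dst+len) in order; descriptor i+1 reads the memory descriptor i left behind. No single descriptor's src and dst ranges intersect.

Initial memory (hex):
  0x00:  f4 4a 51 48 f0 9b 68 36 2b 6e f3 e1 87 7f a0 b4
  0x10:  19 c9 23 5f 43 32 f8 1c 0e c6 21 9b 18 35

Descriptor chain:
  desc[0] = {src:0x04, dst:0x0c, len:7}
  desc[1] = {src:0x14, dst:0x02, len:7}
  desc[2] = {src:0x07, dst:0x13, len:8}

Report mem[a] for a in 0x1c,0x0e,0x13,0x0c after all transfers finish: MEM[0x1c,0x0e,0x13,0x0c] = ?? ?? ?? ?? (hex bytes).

[0] 0x04->0x0c len=7 : f0 9b 68 36 2b 6e f3
[1] 0x14->0x02 len=7 : 43 32 f8 1c 0e c6 21
[2] 0x07->0x13 len=8 : c6 21 6e f3 e1 f0 9b 68
query mem[0x1c]=0x18, mem[0x0e]=0x68, mem[0x13]=0xc6, mem[0x0c]=0xf0

MEM[0x1c,0x0e,0x13,0x0c] = 18 68 c6 f0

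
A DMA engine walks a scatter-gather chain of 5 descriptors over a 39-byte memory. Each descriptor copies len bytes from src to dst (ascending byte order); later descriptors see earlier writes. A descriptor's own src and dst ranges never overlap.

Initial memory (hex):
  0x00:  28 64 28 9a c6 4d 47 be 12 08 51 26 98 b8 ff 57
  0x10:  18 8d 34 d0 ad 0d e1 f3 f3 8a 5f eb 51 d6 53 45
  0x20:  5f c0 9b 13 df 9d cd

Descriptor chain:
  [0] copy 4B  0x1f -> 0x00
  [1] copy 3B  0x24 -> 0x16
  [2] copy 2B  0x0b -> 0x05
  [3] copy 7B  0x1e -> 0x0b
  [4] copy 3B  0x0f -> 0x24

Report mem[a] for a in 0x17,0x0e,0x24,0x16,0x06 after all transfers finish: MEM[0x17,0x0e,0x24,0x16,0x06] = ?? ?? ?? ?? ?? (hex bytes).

MEM[0x17,0x0e,0x24,0x16,0x06] = 9d c0 9b df 98

#0 dst[0x00+4] := {0x45,0x5f,0xc0,0x9b}
#1 dst[0x16+3] := {0xdf,0x9d,0xcd}
#2 dst[0x05+2] := {0x26,0x98}
#3 dst[0x0b+7] := {0x53,0x45,0x5f,0xc0,0x9b,0x13,0xdf}
#4 dst[0x24+3] := {0x9b,0x13,0xdf}
query mem[0x17]=0x9d, mem[0x0e]=0xc0, mem[0x24]=0x9b, mem[0x16]=0xdf, mem[0x06]=0x98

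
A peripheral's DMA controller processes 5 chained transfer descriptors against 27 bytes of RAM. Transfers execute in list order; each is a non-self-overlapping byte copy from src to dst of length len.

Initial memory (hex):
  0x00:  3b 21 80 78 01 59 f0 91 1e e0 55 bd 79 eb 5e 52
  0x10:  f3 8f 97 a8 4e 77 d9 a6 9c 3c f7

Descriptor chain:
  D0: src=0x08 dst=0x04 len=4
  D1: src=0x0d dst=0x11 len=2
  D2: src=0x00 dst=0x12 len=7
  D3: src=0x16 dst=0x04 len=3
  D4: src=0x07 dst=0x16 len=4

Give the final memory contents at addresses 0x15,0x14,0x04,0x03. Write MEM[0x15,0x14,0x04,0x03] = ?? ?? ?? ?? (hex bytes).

MEM[0x15,0x14,0x04,0x03] = 78 80 1e 78

  after D0: wrote 4B at 0x04 = 1ee055bd
  after D1: wrote 2B at 0x11 = eb5e
  after D2: wrote 7B at 0x12 = 3b2180781ee055
  after D3: wrote 3B at 0x04 = 1ee055
  after D4: wrote 4B at 0x16 = bd1ee055
query mem[0x15]=0x78, mem[0x14]=0x80, mem[0x04]=0x1e, mem[0x03]=0x78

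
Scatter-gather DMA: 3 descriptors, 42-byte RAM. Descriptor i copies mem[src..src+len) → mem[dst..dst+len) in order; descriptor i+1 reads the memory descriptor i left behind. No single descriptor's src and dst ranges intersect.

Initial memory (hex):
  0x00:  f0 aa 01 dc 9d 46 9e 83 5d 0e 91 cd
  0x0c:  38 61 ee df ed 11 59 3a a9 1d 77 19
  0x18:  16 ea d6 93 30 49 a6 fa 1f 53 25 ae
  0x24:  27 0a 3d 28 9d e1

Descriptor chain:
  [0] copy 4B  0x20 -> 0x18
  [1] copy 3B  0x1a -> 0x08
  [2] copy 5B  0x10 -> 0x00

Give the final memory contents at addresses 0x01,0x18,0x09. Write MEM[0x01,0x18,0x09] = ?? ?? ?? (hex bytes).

MEM[0x01,0x18,0x09] = 11 1f ae

D0: mem[0x18..0x1b] <- [1f 53 25 ae]
D1: mem[0x08..0x0a] <- [25 ae 30]
D2: mem[0x00..0x04] <- [ed 11 59 3a a9]
query mem[0x01]=0x11, mem[0x18]=0x1f, mem[0x09]=0xae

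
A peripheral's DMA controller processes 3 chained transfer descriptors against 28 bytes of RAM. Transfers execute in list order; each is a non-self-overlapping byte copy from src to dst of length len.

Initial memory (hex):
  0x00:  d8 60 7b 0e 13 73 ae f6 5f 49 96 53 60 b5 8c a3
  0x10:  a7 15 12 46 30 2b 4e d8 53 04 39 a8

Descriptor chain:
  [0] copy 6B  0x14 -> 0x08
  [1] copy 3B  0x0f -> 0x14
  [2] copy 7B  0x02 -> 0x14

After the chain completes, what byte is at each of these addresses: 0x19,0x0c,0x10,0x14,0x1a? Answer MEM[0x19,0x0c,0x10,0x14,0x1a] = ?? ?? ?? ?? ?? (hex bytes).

#0 dst[0x08+6] := {0x30,0x2b,0x4e,0xd8,0x53,0x04}
#1 dst[0x14+3] := {0xa3,0xa7,0x15}
#2 dst[0x14+7] := {0x7b,0x0e,0x13,0x73,0xae,0xf6,0x30}
query mem[0x19]=0xf6, mem[0x0c]=0x53, mem[0x10]=0xa7, mem[0x14]=0x7b, mem[0x1a]=0x30

MEM[0x19,0x0c,0x10,0x14,0x1a] = f6 53 a7 7b 30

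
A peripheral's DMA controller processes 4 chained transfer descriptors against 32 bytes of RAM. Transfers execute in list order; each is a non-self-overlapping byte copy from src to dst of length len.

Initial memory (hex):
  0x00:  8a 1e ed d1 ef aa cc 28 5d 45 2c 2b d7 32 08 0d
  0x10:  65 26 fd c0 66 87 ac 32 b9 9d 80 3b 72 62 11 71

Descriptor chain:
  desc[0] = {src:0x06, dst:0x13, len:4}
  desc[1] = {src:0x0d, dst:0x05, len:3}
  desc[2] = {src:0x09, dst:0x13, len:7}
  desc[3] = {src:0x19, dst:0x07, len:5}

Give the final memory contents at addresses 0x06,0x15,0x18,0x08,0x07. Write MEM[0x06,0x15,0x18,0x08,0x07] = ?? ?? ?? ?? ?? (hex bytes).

MEM[0x06,0x15,0x18,0x08,0x07] = 08 2b 08 80 0d

#0 dst[0x13+4] := {0xcc,0x28,0x5d,0x45}
#1 dst[0x05+3] := {0x32,0x08,0x0d}
#2 dst[0x13+7] := {0x45,0x2c,0x2b,0xd7,0x32,0x08,0x0d}
#3 dst[0x07+5] := {0x0d,0x80,0x3b,0x72,0x62}
query mem[0x06]=0x08, mem[0x15]=0x2b, mem[0x18]=0x08, mem[0x08]=0x80, mem[0x07]=0x0d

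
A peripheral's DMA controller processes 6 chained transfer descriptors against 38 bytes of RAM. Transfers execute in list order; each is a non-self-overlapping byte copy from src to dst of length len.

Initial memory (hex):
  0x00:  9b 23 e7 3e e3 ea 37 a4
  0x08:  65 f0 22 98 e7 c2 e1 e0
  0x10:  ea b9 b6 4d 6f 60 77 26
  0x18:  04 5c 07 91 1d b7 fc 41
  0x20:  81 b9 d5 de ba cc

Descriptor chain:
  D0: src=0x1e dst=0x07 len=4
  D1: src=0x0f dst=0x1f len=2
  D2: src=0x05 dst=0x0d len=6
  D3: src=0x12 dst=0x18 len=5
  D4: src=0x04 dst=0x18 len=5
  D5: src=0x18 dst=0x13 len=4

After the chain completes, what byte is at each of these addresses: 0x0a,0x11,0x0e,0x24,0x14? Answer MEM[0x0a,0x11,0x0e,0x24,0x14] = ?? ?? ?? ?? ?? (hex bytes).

MEM[0x0a,0x11,0x0e,0x24,0x14] = b9 81 37 ba ea

#0 dst[0x07+4] := {0xfc,0x41,0x81,0xb9}
#1 dst[0x1f+2] := {0xe0,0xea}
#2 dst[0x0d+6] := {0xea,0x37,0xfc,0x41,0x81,0xb9}
#3 dst[0x18+5] := {0xb9,0x4d,0x6f,0x60,0x77}
#4 dst[0x18+5] := {0xe3,0xea,0x37,0xfc,0x41}
#5 dst[0x13+4] := {0xe3,0xea,0x37,0xfc}
query mem[0x0a]=0xb9, mem[0x11]=0x81, mem[0x0e]=0x37, mem[0x24]=0xba, mem[0x14]=0xea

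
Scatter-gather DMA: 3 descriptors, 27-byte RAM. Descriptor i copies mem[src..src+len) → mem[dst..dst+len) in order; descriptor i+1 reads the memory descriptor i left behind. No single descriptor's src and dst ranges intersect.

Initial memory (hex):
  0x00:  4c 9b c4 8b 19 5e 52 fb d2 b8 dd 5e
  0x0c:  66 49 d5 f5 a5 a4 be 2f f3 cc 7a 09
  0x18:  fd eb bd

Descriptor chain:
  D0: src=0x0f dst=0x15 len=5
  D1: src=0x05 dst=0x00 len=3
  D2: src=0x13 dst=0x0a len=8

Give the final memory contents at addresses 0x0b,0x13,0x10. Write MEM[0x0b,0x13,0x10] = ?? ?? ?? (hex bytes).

#0 dst[0x15+5] := {0xf5,0xa5,0xa4,0xbe,0x2f}
#1 dst[0x00+3] := {0x5e,0x52,0xfb}
#2 dst[0x0a+8] := {0x2f,0xf3,0xf5,0xa5,0xa4,0xbe,0x2f,0xbd}
query mem[0x0b]=0xf3, mem[0x13]=0x2f, mem[0x10]=0x2f

MEM[0x0b,0x13,0x10] = f3 2f 2f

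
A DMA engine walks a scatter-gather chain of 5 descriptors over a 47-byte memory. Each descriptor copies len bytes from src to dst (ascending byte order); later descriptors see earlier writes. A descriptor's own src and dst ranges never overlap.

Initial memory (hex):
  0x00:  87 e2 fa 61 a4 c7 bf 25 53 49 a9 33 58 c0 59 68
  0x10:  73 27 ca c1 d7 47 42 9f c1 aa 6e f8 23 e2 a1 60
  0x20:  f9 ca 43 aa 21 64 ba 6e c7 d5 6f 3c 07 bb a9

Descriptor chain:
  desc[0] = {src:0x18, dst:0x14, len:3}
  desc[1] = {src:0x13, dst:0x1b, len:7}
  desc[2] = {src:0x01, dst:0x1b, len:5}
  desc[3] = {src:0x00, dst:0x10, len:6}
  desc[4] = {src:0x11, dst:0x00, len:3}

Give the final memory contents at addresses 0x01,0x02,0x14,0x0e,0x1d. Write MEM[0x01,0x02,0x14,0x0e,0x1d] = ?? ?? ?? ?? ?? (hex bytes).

MEM[0x01,0x02,0x14,0x0e,0x1d] = fa 61 a4 59 61

[0] 0x18->0x14 len=3 : c1 aa 6e
[1] 0x13->0x1b len=7 : c1 c1 aa 6e 9f c1 aa
[2] 0x01->0x1b len=5 : e2 fa 61 a4 c7
[3] 0x00->0x10 len=6 : 87 e2 fa 61 a4 c7
[4] 0x11->0x00 len=3 : e2 fa 61
query mem[0x01]=0xfa, mem[0x02]=0x61, mem[0x14]=0xa4, mem[0x0e]=0x59, mem[0x1d]=0x61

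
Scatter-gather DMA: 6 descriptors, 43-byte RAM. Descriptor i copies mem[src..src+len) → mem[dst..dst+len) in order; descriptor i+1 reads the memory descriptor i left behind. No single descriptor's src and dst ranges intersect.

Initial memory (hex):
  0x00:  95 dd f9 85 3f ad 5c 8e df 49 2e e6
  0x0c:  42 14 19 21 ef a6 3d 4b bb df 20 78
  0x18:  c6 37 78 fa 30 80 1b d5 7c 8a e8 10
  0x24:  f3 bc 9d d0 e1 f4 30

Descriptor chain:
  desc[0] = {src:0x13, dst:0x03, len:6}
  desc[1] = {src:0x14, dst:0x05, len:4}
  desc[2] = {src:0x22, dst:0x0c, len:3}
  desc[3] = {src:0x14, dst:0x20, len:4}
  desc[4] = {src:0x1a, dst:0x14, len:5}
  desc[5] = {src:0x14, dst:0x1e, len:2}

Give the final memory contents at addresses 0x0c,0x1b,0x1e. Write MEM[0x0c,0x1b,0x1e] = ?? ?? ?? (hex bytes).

  after D0: wrote 6B at 0x03 = 4bbbdf2078c6
  after D1: wrote 4B at 0x05 = bbdf2078
  after D2: wrote 3B at 0x0c = e810f3
  after D3: wrote 4B at 0x20 = bbdf2078
  after D4: wrote 5B at 0x14 = 78fa30801b
  after D5: wrote 2B at 0x1e = 78fa
query mem[0x0c]=0xe8, mem[0x1b]=0xfa, mem[0x1e]=0x78

MEM[0x0c,0x1b,0x1e] = e8 fa 78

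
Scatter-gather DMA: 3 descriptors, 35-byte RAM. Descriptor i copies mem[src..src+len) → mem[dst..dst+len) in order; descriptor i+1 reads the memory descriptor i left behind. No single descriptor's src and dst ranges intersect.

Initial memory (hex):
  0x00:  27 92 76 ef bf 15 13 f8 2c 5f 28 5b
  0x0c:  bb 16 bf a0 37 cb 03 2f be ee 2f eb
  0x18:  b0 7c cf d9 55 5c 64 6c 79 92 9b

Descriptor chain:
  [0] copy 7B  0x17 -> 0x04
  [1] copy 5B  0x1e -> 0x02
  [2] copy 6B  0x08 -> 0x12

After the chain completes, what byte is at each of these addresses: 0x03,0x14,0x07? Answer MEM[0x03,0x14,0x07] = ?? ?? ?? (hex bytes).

[0] 0x17->0x04 len=7 : eb b0 7c cf d9 55 5c
[1] 0x1e->0x02 len=5 : 64 6c 79 92 9b
[2] 0x08->0x12 len=6 : d9 55 5c 5b bb 16
query mem[0x03]=0x6c, mem[0x14]=0x5c, mem[0x07]=0xcf

MEM[0x03,0x14,0x07] = 6c 5c cf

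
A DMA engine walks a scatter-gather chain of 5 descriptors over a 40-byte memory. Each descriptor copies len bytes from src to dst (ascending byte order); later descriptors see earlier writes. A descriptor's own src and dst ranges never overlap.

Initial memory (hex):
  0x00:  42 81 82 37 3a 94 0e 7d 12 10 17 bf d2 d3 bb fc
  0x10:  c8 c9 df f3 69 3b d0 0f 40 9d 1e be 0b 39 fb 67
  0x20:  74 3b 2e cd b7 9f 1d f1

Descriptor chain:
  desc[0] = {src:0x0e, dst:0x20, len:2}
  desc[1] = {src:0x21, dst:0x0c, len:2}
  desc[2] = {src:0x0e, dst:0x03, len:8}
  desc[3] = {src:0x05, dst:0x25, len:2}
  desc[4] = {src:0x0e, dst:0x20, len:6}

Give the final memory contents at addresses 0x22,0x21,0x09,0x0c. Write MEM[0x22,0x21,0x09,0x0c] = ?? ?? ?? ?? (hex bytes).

MEM[0x22,0x21,0x09,0x0c] = c8 fc 69 fc

[0] 0x0e->0x20 len=2 : bb fc
[1] 0x21->0x0c len=2 : fc 2e
[2] 0x0e->0x03 len=8 : bb fc c8 c9 df f3 69 3b
[3] 0x05->0x25 len=2 : c8 c9
[4] 0x0e->0x20 len=6 : bb fc c8 c9 df f3
query mem[0x22]=0xc8, mem[0x21]=0xfc, mem[0x09]=0x69, mem[0x0c]=0xfc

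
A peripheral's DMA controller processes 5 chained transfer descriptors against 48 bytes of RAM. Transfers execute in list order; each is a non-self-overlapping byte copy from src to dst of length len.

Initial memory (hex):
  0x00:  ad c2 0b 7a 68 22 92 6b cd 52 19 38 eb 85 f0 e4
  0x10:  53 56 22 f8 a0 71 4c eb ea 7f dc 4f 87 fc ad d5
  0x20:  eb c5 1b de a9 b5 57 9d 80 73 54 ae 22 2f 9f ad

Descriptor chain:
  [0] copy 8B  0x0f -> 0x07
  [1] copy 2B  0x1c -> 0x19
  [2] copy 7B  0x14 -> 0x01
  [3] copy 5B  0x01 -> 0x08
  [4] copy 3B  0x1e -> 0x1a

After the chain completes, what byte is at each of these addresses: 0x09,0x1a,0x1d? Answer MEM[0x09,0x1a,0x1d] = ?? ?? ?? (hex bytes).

  after D0: wrote 8B at 0x07 = e4535622f8a0714c
  after D1: wrote 2B at 0x19 = 87fc
  after D2: wrote 7B at 0x01 = a0714cebea87fc
  after D3: wrote 5B at 0x08 = a0714cebea
  after D4: wrote 3B at 0x1a = add5eb
query mem[0x09]=0x71, mem[0x1a]=0xad, mem[0x1d]=0xfc

MEM[0x09,0x1a,0x1d] = 71 ad fc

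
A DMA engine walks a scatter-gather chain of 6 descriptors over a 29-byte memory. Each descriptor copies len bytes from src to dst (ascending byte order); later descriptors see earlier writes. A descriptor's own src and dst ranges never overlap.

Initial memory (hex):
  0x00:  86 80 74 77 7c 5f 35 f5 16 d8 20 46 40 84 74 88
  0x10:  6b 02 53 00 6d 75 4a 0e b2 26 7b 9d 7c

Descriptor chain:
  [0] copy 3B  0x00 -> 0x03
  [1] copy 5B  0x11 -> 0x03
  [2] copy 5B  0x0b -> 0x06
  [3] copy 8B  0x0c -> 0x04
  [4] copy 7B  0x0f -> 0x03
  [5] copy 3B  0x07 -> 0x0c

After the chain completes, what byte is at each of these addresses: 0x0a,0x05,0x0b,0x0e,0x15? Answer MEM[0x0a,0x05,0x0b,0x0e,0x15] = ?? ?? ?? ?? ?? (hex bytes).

#0 dst[0x03+3] := {0x86,0x80,0x74}
#1 dst[0x03+5] := {0x02,0x53,0x00,0x6d,0x75}
#2 dst[0x06+5] := {0x46,0x40,0x84,0x74,0x88}
#3 dst[0x04+8] := {0x40,0x84,0x74,0x88,0x6b,0x02,0x53,0x00}
#4 dst[0x03+7] := {0x88,0x6b,0x02,0x53,0x00,0x6d,0x75}
#5 dst[0x0c+3] := {0x00,0x6d,0x75}
query mem[0x0a]=0x53, mem[0x05]=0x02, mem[0x0b]=0x00, mem[0x0e]=0x75, mem[0x15]=0x75

MEM[0x0a,0x05,0x0b,0x0e,0x15] = 53 02 00 75 75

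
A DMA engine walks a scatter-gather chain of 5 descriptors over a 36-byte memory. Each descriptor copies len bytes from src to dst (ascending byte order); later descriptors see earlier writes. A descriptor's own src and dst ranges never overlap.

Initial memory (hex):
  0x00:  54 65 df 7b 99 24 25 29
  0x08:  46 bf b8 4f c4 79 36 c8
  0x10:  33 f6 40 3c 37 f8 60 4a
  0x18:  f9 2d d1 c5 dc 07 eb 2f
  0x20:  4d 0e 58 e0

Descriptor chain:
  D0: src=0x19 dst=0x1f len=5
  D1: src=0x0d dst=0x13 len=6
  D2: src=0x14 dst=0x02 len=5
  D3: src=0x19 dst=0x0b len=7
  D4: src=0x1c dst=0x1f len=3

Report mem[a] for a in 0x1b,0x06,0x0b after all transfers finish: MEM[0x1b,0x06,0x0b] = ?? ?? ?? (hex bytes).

MEM[0x1b,0x06,0x0b] = c5 40 2d

#0 dst[0x1f+5] := {0x2d,0xd1,0xc5,0xdc,0x07}
#1 dst[0x13+6] := {0x79,0x36,0xc8,0x33,0xf6,0x40}
#2 dst[0x02+5] := {0x36,0xc8,0x33,0xf6,0x40}
#3 dst[0x0b+7] := {0x2d,0xd1,0xc5,0xdc,0x07,0xeb,0x2d}
#4 dst[0x1f+3] := {0xdc,0x07,0xeb}
query mem[0x1b]=0xc5, mem[0x06]=0x40, mem[0x0b]=0x2d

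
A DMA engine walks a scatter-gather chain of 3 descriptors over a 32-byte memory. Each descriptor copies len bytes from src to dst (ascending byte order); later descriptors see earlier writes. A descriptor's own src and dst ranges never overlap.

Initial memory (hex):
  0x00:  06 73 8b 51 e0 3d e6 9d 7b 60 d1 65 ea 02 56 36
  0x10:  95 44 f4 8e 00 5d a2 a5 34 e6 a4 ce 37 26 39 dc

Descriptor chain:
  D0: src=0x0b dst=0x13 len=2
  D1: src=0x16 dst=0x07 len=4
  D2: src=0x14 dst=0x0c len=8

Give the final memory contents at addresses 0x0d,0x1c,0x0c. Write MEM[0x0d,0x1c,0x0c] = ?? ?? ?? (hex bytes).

[0] 0x0b->0x13 len=2 : 65 ea
[1] 0x16->0x07 len=4 : a2 a5 34 e6
[2] 0x14->0x0c len=8 : ea 5d a2 a5 34 e6 a4 ce
query mem[0x0d]=0x5d, mem[0x1c]=0x37, mem[0x0c]=0xea

MEM[0x0d,0x1c,0x0c] = 5d 37 ea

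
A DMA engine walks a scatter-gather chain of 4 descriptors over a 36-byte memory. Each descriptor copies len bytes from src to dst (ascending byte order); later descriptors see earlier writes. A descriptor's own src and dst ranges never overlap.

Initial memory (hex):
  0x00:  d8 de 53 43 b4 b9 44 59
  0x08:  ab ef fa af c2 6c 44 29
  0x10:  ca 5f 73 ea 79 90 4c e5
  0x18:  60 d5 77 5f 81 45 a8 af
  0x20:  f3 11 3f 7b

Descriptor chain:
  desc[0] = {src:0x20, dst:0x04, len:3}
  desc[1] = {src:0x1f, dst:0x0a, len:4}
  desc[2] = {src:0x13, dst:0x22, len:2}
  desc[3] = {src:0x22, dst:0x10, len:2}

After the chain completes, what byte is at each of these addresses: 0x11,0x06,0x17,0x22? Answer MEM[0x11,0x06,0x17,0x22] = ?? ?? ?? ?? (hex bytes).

MEM[0x11,0x06,0x17,0x22] = 79 3f e5 ea

[0] 0x20->0x04 len=3 : f3 11 3f
[1] 0x1f->0x0a len=4 : af f3 11 3f
[2] 0x13->0x22 len=2 : ea 79
[3] 0x22->0x10 len=2 : ea 79
query mem[0x11]=0x79, mem[0x06]=0x3f, mem[0x17]=0xe5, mem[0x22]=0xea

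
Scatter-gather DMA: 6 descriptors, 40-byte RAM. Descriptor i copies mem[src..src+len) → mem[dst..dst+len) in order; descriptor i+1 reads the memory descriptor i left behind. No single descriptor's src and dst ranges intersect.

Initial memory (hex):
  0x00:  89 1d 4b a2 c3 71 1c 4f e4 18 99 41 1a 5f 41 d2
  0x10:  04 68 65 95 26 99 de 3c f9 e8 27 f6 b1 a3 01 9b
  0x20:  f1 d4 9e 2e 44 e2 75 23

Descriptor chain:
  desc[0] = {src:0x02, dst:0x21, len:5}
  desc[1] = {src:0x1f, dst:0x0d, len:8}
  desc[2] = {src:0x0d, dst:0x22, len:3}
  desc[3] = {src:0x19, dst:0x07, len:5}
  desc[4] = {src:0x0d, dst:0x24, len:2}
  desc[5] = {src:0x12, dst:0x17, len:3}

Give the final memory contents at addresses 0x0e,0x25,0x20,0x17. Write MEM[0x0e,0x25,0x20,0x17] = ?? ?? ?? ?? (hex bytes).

#0 dst[0x21+5] := {0x4b,0xa2,0xc3,0x71,0x1c}
#1 dst[0x0d+8] := {0x9b,0xf1,0x4b,0xa2,0xc3,0x71,0x1c,0x75}
#2 dst[0x22+3] := {0x9b,0xf1,0x4b}
#3 dst[0x07+5] := {0xe8,0x27,0xf6,0xb1,0xa3}
#4 dst[0x24+2] := {0x9b,0xf1}
#5 dst[0x17+3] := {0x71,0x1c,0x75}
query mem[0x0e]=0xf1, mem[0x25]=0xf1, mem[0x20]=0xf1, mem[0x17]=0x71

MEM[0x0e,0x25,0x20,0x17] = f1 f1 f1 71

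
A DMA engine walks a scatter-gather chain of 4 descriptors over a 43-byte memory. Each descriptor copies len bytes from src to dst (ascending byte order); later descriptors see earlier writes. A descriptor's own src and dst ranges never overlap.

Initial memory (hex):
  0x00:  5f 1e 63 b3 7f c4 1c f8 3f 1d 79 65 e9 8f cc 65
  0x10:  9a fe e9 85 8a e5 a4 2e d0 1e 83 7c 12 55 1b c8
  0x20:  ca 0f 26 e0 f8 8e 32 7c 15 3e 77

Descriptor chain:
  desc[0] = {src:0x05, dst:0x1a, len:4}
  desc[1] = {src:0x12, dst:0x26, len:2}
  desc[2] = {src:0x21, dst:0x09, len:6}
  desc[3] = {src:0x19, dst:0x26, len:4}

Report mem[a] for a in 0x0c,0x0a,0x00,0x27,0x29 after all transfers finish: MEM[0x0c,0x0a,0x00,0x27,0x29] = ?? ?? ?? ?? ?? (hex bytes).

  after D0: wrote 4B at 0x1a = c41cf83f
  after D1: wrote 2B at 0x26 = e985
  after D2: wrote 6B at 0x09 = 0f26e0f88ee9
  after D3: wrote 4B at 0x26 = 1ec41cf8
query mem[0x0c]=0xf8, mem[0x0a]=0x26, mem[0x00]=0x5f, mem[0x27]=0xc4, mem[0x29]=0xf8

MEM[0x0c,0x0a,0x00,0x27,0x29] = f8 26 5f c4 f8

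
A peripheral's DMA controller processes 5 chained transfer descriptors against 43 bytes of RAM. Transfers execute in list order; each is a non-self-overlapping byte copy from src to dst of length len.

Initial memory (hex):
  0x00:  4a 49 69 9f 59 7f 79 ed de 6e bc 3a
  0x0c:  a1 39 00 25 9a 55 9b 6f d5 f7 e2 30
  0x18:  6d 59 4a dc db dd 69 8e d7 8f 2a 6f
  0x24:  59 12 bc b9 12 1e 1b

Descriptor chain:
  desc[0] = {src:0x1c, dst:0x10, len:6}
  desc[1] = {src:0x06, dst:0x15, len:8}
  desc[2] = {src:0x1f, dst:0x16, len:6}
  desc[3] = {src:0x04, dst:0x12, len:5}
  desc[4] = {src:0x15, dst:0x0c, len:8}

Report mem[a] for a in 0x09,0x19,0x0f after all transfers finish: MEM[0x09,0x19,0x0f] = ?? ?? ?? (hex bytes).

#0 dst[0x10+6] := {0xdb,0xdd,0x69,0x8e,0xd7,0x8f}
#1 dst[0x15+8] := {0x79,0xed,0xde,0x6e,0xbc,0x3a,0xa1,0x39}
#2 dst[0x16+6] := {0x8e,0xd7,0x8f,0x2a,0x6f,0x59}
#3 dst[0x12+5] := {0x59,0x7f,0x79,0xed,0xde}
#4 dst[0x0c+8] := {0xed,0xde,0xd7,0x8f,0x2a,0x6f,0x59,0x39}
query mem[0x09]=0x6e, mem[0x19]=0x2a, mem[0x0f]=0x8f

MEM[0x09,0x19,0x0f] = 6e 2a 8f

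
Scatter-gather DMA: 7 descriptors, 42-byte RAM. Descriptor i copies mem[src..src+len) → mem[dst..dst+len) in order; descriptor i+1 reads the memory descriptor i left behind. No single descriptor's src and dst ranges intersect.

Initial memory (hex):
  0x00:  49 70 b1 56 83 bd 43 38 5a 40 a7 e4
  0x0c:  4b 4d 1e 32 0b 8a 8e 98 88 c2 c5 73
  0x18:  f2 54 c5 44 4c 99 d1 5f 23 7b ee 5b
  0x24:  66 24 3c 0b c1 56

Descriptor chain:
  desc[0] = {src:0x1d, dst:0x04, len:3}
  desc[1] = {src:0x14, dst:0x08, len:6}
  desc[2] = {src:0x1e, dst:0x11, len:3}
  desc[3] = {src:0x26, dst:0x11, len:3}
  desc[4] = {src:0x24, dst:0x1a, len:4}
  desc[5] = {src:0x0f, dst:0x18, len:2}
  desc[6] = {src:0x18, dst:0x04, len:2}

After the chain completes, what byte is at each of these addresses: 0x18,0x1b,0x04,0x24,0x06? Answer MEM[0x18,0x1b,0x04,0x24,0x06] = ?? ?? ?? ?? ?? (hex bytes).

D0: mem[0x04..0x06] <- [99 d1 5f]
D1: mem[0x08..0x0d] <- [88 c2 c5 73 f2 54]
D2: mem[0x11..0x13] <- [d1 5f 23]
D3: mem[0x11..0x13] <- [3c 0b c1]
D4: mem[0x1a..0x1d] <- [66 24 3c 0b]
D5: mem[0x18..0x19] <- [32 0b]
D6: mem[0x04..0x05] <- [32 0b]
query mem[0x18]=0x32, mem[0x1b]=0x24, mem[0x04]=0x32, mem[0x24]=0x66, mem[0x06]=0x5f

MEM[0x18,0x1b,0x04,0x24,0x06] = 32 24 32 66 5f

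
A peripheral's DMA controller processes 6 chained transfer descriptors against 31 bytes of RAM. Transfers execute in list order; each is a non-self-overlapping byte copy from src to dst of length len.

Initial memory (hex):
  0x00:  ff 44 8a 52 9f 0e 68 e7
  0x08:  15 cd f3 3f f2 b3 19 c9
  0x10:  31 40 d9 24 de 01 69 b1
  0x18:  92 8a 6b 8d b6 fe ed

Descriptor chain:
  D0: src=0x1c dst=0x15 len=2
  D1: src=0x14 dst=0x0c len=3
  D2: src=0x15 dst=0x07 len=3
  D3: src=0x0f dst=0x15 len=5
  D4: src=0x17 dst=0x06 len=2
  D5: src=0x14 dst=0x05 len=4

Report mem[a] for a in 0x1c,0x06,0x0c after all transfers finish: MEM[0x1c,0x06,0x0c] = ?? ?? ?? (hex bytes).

[0] 0x1c->0x15 len=2 : b6 fe
[1] 0x14->0x0c len=3 : de b6 fe
[2] 0x15->0x07 len=3 : b6 fe b1
[3] 0x0f->0x15 len=5 : c9 31 40 d9 24
[4] 0x17->0x06 len=2 : 40 d9
[5] 0x14->0x05 len=4 : de c9 31 40
query mem[0x1c]=0xb6, mem[0x06]=0xc9, mem[0x0c]=0xde

MEM[0x1c,0x06,0x0c] = b6 c9 de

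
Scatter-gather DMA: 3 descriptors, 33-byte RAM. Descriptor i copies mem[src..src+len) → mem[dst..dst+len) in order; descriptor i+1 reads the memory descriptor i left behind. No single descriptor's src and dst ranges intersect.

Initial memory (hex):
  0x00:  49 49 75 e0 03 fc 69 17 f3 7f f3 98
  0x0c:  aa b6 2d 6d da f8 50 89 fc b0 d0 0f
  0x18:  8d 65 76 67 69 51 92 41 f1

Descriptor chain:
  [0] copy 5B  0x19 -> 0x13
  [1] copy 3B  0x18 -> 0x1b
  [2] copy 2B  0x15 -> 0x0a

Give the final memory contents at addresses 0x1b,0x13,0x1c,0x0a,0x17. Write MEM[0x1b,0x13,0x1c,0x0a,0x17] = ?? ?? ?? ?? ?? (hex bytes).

MEM[0x1b,0x13,0x1c,0x0a,0x17] = 8d 65 65 67 51

[0] 0x19->0x13 len=5 : 65 76 67 69 51
[1] 0x18->0x1b len=3 : 8d 65 76
[2] 0x15->0x0a len=2 : 67 69
query mem[0x1b]=0x8d, mem[0x13]=0x65, mem[0x1c]=0x65, mem[0x0a]=0x67, mem[0x17]=0x51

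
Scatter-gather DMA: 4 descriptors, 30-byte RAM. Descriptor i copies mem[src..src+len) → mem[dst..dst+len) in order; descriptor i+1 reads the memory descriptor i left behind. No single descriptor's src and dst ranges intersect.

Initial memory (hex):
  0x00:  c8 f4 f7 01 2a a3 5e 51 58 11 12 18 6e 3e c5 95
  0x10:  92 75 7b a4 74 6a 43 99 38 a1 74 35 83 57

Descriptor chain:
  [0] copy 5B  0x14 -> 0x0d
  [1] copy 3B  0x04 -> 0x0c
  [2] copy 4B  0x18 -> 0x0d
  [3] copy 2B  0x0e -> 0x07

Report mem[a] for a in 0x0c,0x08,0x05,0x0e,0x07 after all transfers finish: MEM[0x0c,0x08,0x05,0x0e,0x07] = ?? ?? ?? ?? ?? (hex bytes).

MEM[0x0c,0x08,0x05,0x0e,0x07] = 2a 74 a3 a1 a1

  after D0: wrote 5B at 0x0d = 746a439938
  after D1: wrote 3B at 0x0c = 2aa35e
  after D2: wrote 4B at 0x0d = 38a17435
  after D3: wrote 2B at 0x07 = a174
query mem[0x0c]=0x2a, mem[0x08]=0x74, mem[0x05]=0xa3, mem[0x0e]=0xa1, mem[0x07]=0xa1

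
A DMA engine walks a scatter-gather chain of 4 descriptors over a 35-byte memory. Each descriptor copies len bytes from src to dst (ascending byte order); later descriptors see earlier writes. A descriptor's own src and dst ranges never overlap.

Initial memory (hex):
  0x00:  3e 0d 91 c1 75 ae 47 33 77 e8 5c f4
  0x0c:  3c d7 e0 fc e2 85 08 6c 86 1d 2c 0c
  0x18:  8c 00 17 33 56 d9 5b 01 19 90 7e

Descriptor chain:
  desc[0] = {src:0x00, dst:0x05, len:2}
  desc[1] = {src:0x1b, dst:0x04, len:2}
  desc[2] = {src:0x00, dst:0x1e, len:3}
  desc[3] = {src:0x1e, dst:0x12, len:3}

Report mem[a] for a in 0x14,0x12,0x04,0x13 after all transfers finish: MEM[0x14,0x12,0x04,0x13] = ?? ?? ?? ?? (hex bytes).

#0 dst[0x05+2] := {0x3e,0x0d}
#1 dst[0x04+2] := {0x33,0x56}
#2 dst[0x1e+3] := {0x3e,0x0d,0x91}
#3 dst[0x12+3] := {0x3e,0x0d,0x91}
query mem[0x14]=0x91, mem[0x12]=0x3e, mem[0x04]=0x33, mem[0x13]=0x0d

MEM[0x14,0x12,0x04,0x13] = 91 3e 33 0d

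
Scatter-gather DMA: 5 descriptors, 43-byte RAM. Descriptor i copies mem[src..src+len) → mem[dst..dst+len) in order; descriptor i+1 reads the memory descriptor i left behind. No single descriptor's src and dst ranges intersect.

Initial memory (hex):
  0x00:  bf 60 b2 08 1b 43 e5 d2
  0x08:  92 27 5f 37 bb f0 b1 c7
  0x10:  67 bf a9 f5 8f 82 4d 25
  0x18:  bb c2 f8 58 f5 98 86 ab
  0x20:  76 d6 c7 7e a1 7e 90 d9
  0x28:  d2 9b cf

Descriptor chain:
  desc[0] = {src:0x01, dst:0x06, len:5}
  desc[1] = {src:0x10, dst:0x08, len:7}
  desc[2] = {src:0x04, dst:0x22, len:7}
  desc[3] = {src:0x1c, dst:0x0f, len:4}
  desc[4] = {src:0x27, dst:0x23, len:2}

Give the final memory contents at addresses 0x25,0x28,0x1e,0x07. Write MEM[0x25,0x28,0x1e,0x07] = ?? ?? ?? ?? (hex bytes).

MEM[0x25,0x28,0x1e,0x07] = b2 a9 86 b2

  after D0: wrote 5B at 0x06 = 60b2081b43
  after D1: wrote 7B at 0x08 = 67bfa9f58f824d
  after D2: wrote 7B at 0x22 = 1b4360b267bfa9
  after D3: wrote 4B at 0x0f = f59886ab
  after D4: wrote 2B at 0x23 = bfa9
query mem[0x25]=0xb2, mem[0x28]=0xa9, mem[0x1e]=0x86, mem[0x07]=0xb2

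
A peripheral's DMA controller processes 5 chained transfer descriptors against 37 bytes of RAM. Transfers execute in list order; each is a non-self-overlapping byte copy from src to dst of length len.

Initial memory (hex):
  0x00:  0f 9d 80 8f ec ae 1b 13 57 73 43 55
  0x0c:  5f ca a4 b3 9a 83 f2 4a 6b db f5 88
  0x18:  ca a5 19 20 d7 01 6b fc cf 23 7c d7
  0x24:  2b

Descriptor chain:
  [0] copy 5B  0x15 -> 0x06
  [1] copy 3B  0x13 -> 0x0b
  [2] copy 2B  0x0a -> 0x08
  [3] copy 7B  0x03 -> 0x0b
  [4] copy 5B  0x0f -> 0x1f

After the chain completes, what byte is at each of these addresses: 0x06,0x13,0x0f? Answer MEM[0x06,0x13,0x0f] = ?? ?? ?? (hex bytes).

MEM[0x06,0x13,0x0f] = db 4a f5

[0] 0x15->0x06 len=5 : db f5 88 ca a5
[1] 0x13->0x0b len=3 : 4a 6b db
[2] 0x0a->0x08 len=2 : a5 4a
[3] 0x03->0x0b len=7 : 8f ec ae db f5 a5 4a
[4] 0x0f->0x1f len=5 : f5 a5 4a f2 4a
query mem[0x06]=0xdb, mem[0x13]=0x4a, mem[0x0f]=0xf5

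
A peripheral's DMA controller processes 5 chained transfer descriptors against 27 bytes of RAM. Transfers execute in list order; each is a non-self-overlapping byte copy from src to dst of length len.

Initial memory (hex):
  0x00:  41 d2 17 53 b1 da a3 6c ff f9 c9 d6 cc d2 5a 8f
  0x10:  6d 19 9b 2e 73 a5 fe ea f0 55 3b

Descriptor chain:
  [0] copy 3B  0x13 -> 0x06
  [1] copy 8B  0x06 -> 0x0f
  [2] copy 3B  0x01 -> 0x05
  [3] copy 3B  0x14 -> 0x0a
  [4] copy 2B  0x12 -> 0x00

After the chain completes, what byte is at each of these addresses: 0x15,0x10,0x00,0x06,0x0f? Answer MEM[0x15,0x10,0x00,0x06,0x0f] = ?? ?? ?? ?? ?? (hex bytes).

MEM[0x15,0x10,0x00,0x06,0x0f] = cc 73 f9 17 2e

D0: mem[0x06..0x08] <- [2e 73 a5]
D1: mem[0x0f..0x16] <- [2e 73 a5 f9 c9 d6 cc d2]
D2: mem[0x05..0x07] <- [d2 17 53]
D3: mem[0x0a..0x0c] <- [d6 cc d2]
D4: mem[0x00..0x01] <- [f9 c9]
query mem[0x15]=0xcc, mem[0x10]=0x73, mem[0x00]=0xf9, mem[0x06]=0x17, mem[0x0f]=0x2e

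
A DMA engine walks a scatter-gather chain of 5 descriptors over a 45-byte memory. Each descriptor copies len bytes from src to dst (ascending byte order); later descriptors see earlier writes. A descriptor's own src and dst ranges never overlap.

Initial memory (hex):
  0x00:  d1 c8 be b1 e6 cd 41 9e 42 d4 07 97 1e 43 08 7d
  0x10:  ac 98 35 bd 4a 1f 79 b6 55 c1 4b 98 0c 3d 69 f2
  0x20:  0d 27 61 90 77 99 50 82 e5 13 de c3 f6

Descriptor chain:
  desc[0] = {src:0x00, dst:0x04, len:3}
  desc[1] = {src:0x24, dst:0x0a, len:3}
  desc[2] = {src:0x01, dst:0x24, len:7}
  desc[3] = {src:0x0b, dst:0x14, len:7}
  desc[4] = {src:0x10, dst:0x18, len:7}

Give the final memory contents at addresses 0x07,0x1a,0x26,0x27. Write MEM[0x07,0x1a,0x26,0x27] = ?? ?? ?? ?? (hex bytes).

[0] 0x00->0x04 len=3 : d1 c8 be
[1] 0x24->0x0a len=3 : 77 99 50
[2] 0x01->0x24 len=7 : c8 be b1 d1 c8 be 9e
[3] 0x0b->0x14 len=7 : 99 50 43 08 7d ac 98
[4] 0x10->0x18 len=7 : ac 98 35 bd 99 50 43
query mem[0x07]=0x9e, mem[0x1a]=0x35, mem[0x26]=0xb1, mem[0x27]=0xd1

MEM[0x07,0x1a,0x26,0x27] = 9e 35 b1 d1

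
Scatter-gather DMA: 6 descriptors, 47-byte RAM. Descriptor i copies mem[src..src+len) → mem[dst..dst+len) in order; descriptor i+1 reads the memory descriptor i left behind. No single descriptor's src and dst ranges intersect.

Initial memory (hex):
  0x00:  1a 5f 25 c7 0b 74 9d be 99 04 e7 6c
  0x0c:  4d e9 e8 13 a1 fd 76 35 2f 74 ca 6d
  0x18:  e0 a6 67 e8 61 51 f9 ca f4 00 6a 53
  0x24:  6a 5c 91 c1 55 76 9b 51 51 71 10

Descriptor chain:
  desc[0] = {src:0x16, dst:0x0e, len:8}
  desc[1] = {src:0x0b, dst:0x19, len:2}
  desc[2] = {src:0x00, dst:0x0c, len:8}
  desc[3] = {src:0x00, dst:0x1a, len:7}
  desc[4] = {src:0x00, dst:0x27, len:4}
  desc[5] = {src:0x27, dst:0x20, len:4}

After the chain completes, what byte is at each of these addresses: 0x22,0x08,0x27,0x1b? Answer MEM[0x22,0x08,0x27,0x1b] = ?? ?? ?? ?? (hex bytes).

[0] 0x16->0x0e len=8 : ca 6d e0 a6 67 e8 61 51
[1] 0x0b->0x19 len=2 : 6c 4d
[2] 0x00->0x0c len=8 : 1a 5f 25 c7 0b 74 9d be
[3] 0x00->0x1a len=7 : 1a 5f 25 c7 0b 74 9d
[4] 0x00->0x27 len=4 : 1a 5f 25 c7
[5] 0x27->0x20 len=4 : 1a 5f 25 c7
query mem[0x22]=0x25, mem[0x08]=0x99, mem[0x27]=0x1a, mem[0x1b]=0x5f

MEM[0x22,0x08,0x27,0x1b] = 25 99 1a 5f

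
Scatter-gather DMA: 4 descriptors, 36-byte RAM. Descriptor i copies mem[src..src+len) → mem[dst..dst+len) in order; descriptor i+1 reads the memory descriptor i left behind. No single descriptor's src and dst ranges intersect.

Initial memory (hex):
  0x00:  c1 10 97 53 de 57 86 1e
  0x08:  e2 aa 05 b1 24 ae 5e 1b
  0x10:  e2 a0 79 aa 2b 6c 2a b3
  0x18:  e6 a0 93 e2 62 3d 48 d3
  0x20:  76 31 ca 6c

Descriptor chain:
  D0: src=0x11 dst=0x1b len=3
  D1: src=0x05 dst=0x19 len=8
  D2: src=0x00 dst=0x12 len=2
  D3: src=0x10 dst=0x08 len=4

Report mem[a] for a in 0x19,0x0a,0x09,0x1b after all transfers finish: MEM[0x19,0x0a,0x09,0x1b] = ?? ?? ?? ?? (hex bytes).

  after D0: wrote 3B at 0x1b = a079aa
  after D1: wrote 8B at 0x19 = 57861ee2aa05b124
  after D2: wrote 2B at 0x12 = c110
  after D3: wrote 4B at 0x08 = e2a0c110
query mem[0x19]=0x57, mem[0x0a]=0xc1, mem[0x09]=0xa0, mem[0x1b]=0x1e

MEM[0x19,0x0a,0x09,0x1b] = 57 c1 a0 1e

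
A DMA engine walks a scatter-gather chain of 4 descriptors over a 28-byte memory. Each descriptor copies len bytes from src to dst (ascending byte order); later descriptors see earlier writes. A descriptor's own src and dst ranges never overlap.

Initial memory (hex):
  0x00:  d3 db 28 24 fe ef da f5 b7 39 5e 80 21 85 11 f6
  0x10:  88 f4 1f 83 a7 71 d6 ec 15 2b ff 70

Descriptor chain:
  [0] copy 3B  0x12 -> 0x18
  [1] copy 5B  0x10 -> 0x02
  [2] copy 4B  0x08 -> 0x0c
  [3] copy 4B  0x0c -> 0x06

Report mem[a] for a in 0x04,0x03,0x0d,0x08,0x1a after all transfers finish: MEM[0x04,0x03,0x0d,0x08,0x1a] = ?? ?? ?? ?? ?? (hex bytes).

[0] 0x12->0x18 len=3 : 1f 83 a7
[1] 0x10->0x02 len=5 : 88 f4 1f 83 a7
[2] 0x08->0x0c len=4 : b7 39 5e 80
[3] 0x0c->0x06 len=4 : b7 39 5e 80
query mem[0x04]=0x1f, mem[0x03]=0xf4, mem[0x0d]=0x39, mem[0x08]=0x5e, mem[0x1a]=0xa7

MEM[0x04,0x03,0x0d,0x08,0x1a] = 1f f4 39 5e a7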